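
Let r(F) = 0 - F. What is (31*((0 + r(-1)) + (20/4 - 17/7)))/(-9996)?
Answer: -775/69972 ≈ -0.011076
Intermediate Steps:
r(F) = -F
(31*((0 + r(-1)) + (20/4 - 17/7)))/(-9996) = (31*((0 - 1*(-1)) + (20/4 - 17/7)))/(-9996) = (31*((0 + 1) + (20*(¼) - 17*⅐)))*(-1/9996) = (31*(1 + (5 - 17/7)))*(-1/9996) = (31*(1 + 18/7))*(-1/9996) = (31*(25/7))*(-1/9996) = (775/7)*(-1/9996) = -775/69972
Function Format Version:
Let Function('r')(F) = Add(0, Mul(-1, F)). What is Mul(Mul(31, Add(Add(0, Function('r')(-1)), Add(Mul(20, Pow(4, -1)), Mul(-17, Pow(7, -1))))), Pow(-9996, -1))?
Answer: Rational(-775, 69972) ≈ -0.011076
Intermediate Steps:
Function('r')(F) = Mul(-1, F)
Mul(Mul(31, Add(Add(0, Function('r')(-1)), Add(Mul(20, Pow(4, -1)), Mul(-17, Pow(7, -1))))), Pow(-9996, -1)) = Mul(Mul(31, Add(Add(0, Mul(-1, -1)), Add(Mul(20, Pow(4, -1)), Mul(-17, Pow(7, -1))))), Pow(-9996, -1)) = Mul(Mul(31, Add(Add(0, 1), Add(Mul(20, Rational(1, 4)), Mul(-17, Rational(1, 7))))), Rational(-1, 9996)) = Mul(Mul(31, Add(1, Add(5, Rational(-17, 7)))), Rational(-1, 9996)) = Mul(Mul(31, Add(1, Rational(18, 7))), Rational(-1, 9996)) = Mul(Mul(31, Rational(25, 7)), Rational(-1, 9996)) = Mul(Rational(775, 7), Rational(-1, 9996)) = Rational(-775, 69972)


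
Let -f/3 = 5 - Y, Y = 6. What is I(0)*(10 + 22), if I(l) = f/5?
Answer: 96/5 ≈ 19.200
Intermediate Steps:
f = 3 (f = -3*(5 - 1*6) = -3*(5 - 6) = -3*(-1) = 3)
I(l) = 3/5
I(0)*(10 + 22) = 3*(10 + 22)/5 = (3/5)*32 = 96/5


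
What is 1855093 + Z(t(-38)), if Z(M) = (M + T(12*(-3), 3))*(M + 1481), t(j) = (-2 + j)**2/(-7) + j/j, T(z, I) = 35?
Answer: 79072205/49 ≈ 1.6137e+6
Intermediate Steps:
t(j) = 1 - (-2 + j)**2/7 (t(j) = (-2 + j)**2*(-1/7) + 1 = -(-2 + j)**2/7 + 1 = 1 - (-2 + j)**2/7)
Z(M) = (35 + M)*(1481 + M) (Z(M) = (M + 35)*(M + 1481) = (35 + M)*(1481 + M))
1855093 + Z(t(-38)) = 1855093 + (51835 + (1 - (-2 - 38)**2/7)**2 + 1516*(1 - (-2 - 38)**2/7)) = 1855093 + (51835 + (1 - 1/7*(-40)**2)**2 + 1516*(1 - 1/7*(-40)**2)) = 1855093 + (51835 + (1 - 1/7*1600)**2 + 1516*(1 - 1/7*1600)) = 1855093 + (51835 + (1 - 1600/7)**2 + 1516*(1 - 1600/7)) = 1855093 + (51835 + (-1593/7)**2 + 1516*(-1593/7)) = 1855093 + (51835 + 2537649/49 - 2414988/7) = 1855093 - 11827352/49 = 79072205/49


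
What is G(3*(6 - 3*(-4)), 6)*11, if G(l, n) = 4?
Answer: 44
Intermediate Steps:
G(3*(6 - 3*(-4)), 6)*11 = 4*11 = 44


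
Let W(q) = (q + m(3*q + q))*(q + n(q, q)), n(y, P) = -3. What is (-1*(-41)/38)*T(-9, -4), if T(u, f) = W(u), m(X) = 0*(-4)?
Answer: 2214/19 ≈ 116.53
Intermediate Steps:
m(X) = 0
W(q) = q*(-3 + q) (W(q) = (q + 0)*(q - 3) = q*(-3 + q))
T(u, f) = u*(-3 + u)
(-1*(-41)/38)*T(-9, -4) = (-1*(-41)/38)*(-9*(-3 - 9)) = (41*(1/38))*(-9*(-12)) = (41/38)*108 = 2214/19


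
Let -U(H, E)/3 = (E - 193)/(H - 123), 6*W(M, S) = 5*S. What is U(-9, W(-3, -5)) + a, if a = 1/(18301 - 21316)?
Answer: -1189003/265320 ≈ -4.4814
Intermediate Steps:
W(M, S) = 5*S/6 (W(M, S) = (5*S)/6 = 5*S/6)
U(H, E) = -3*(-193 + E)/(-123 + H) (U(H, E) = -3*(E - 193)/(H - 123) = -3*(-193 + E)/(-123 + H))
a = -1/3015 (a = 1/(-3015) = -1/3015 ≈ -0.00033167)
U(-9, W(-3, -5)) + a = 3*(193 - 5*(-5)/6)/(-123 - 9) - 1/3015 = 3*(193 - 1*(-25/6))/(-132) - 1/3015 = 3*(-1/132)*(193 + 25/6) - 1/3015 = 3*(-1/132)*(1183/6) - 1/3015 = -1183/264 - 1/3015 = -1189003/265320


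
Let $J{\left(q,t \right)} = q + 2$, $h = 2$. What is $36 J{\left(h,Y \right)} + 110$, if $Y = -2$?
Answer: $254$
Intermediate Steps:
$J{\left(q,t \right)} = 2 + q$
$36 J{\left(h,Y \right)} + 110 = 36 \left(2 + 2\right) + 110 = 36 \cdot 4 + 110 = 144 + 110 = 254$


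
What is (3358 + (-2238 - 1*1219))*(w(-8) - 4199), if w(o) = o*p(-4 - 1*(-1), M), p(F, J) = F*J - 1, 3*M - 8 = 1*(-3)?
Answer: 410949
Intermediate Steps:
M = 5/3 (M = 8/3 + (1*(-3))/3 = 8/3 + (⅓)*(-3) = 8/3 - 1 = 5/3 ≈ 1.6667)
p(F, J) = -1 + F*J
w(o) = -6*o (w(o) = o*(-1 + (-4 - 1*(-1))*(5/3)) = o*(-1 + (-4 + 1)*(5/3)) = o*(-1 - 3*5/3) = o*(-1 - 5) = o*(-6) = -6*o)
(3358 + (-2238 - 1*1219))*(w(-8) - 4199) = (3358 + (-2238 - 1*1219))*(-6*(-8) - 4199) = (3358 + (-2238 - 1219))*(48 - 4199) = (3358 - 3457)*(-4151) = -99*(-4151) = 410949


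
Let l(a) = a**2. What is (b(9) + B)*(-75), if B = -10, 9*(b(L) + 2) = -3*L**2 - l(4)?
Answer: 9175/3 ≈ 3058.3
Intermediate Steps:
b(L) = -34/9 - L**2/3 (b(L) = -2 + (-3*L**2 - 1*4**2)/9 = -2 + (-3*L**2 - 1*16)/9 = -2 + (-3*L**2 - 16)/9 = -2 + (-16 - 3*L**2)/9 = -2 + (-16/9 - L**2/3) = -34/9 - L**2/3)
(b(9) + B)*(-75) = ((-34/9 - 1/3*9**2) - 10)*(-75) = ((-34/9 - 1/3*81) - 10)*(-75) = ((-34/9 - 27) - 10)*(-75) = (-277/9 - 10)*(-75) = -367/9*(-75) = 9175/3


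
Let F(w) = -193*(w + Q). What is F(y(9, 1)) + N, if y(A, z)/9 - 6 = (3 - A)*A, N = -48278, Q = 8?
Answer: 33554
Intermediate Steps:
y(A, z) = 54 + 9*A*(3 - A) (y(A, z) = 54 + 9*((3 - A)*A) = 54 + 9*(A*(3 - A)) = 54 + 9*A*(3 - A))
F(w) = -1544 - 193*w (F(w) = -193*(w + 8) = -193*(8 + w) = -1544 - 193*w)
F(y(9, 1)) + N = (-1544 - 193*(54 - 9*9² + 27*9)) - 48278 = (-1544 - 193*(54 - 9*81 + 243)) - 48278 = (-1544 - 193*(54 - 729 + 243)) - 48278 = (-1544 - 193*(-432)) - 48278 = (-1544 + 83376) - 48278 = 81832 - 48278 = 33554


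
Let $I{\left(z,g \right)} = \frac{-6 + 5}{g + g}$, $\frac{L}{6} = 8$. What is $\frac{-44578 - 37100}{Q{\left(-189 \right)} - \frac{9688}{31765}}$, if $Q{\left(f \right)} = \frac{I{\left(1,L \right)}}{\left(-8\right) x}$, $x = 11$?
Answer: $\frac{21918350108160}{81812459} \approx 2.6791 \cdot 10^{5}$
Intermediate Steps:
$L = 48$ ($L = 6 \cdot 8 = 48$)
$I{\left(z,g \right)} = - \frac{1}{2 g}$
$Q{\left(f \right)} = \frac{1}{8448}$ ($Q{\left(f \right)} = \frac{\left(- \frac{1}{2}\right) \frac{1}{48}}{\left(-8\right) 11} = \frac{\left(- \frac{1}{2}\right) \frac{1}{48}}{-88} = \left(- \frac{1}{96}\right) \left(- \frac{1}{88}\right) = \frac{1}{8448}$)
$\frac{-44578 - 37100}{Q{\left(-189 \right)} - \frac{9688}{31765}} = \frac{-44578 - 37100}{\frac{1}{8448} - \frac{9688}{31765}} = - \frac{81678}{\frac{1}{8448} - \frac{9688}{31765}} = - \frac{81678}{- \frac{81812459}{268350720}} = \left(-81678\right) \left(- \frac{268350720}{81812459}\right) = \frac{21918350108160}{81812459}$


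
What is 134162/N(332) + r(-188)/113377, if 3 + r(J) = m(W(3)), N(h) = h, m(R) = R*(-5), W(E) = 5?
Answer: 7605437889/18820582 ≈ 404.10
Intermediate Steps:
m(R) = -5*R
r(J) = -28 (r(J) = -3 - 5*5 = -3 - 25 = -28)
134162/N(332) + r(-188)/113377 = 134162/332 - 28/113377 = 134162*(1/332) - 28*1/113377 = 67081/166 - 28/113377 = 7605437889/18820582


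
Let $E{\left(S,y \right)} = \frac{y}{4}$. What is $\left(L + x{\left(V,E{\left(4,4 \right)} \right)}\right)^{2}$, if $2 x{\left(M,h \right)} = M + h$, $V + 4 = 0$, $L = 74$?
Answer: $\frac{21025}{4} \approx 5256.3$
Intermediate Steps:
$E{\left(S,y \right)} = \frac{y}{4}$ ($E{\left(S,y \right)} = y \frac{1}{4} = \frac{y}{4}$)
$V = -4$ ($V = -4 + 0 = -4$)
$x{\left(M,h \right)} = \frac{M}{2} + \frac{h}{2}$ ($x{\left(M,h \right)} = \frac{M + h}{2} = \frac{M}{2} + \frac{h}{2}$)
$\left(L + x{\left(V,E{\left(4,4 \right)} \right)}\right)^{2} = \left(74 + \left(\frac{1}{2} \left(-4\right) + \frac{\frac{1}{4} \cdot 4}{2}\right)\right)^{2} = \left(74 + \left(-2 + \frac{1}{2} \cdot 1\right)\right)^{2} = \left(74 + \left(-2 + \frac{1}{2}\right)\right)^{2} = \left(74 - \frac{3}{2}\right)^{2} = \left(\frac{145}{2}\right)^{2} = \frac{21025}{4}$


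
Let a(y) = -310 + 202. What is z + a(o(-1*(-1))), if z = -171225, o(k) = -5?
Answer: -171333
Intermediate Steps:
a(y) = -108
z + a(o(-1*(-1))) = -171225 - 108 = -171333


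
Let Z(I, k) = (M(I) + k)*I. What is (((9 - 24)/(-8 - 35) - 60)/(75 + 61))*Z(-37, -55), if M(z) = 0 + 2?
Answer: -5029965/5848 ≈ -860.12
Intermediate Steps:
M(z) = 2
Z(I, k) = I*(2 + k) (Z(I, k) = (2 + k)*I = I*(2 + k))
(((9 - 24)/(-8 - 35) - 60)/(75 + 61))*Z(-37, -55) = (((9 - 24)/(-8 - 35) - 60)/(75 + 61))*(-37*(2 - 55)) = ((-15/(-43) - 60)/136)*(-37*(-53)) = ((-15*(-1/43) - 60)*(1/136))*1961 = ((15/43 - 60)*(1/136))*1961 = -2565/43*1/136*1961 = -2565/5848*1961 = -5029965/5848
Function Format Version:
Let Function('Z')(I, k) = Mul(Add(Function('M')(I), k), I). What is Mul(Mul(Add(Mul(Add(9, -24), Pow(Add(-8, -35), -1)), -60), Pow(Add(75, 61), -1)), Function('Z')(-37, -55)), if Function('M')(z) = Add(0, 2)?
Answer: Rational(-5029965, 5848) ≈ -860.12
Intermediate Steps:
Function('M')(z) = 2
Function('Z')(I, k) = Mul(I, Add(2, k)) (Function('Z')(I, k) = Mul(Add(2, k), I) = Mul(I, Add(2, k)))
Mul(Mul(Add(Mul(Add(9, -24), Pow(Add(-8, -35), -1)), -60), Pow(Add(75, 61), -1)), Function('Z')(-37, -55)) = Mul(Mul(Add(Mul(Add(9, -24), Pow(Add(-8, -35), -1)), -60), Pow(Add(75, 61), -1)), Mul(-37, Add(2, -55))) = Mul(Mul(Add(Mul(-15, Pow(-43, -1)), -60), Pow(136, -1)), Mul(-37, -53)) = Mul(Mul(Add(Mul(-15, Rational(-1, 43)), -60), Rational(1, 136)), 1961) = Mul(Mul(Add(Rational(15, 43), -60), Rational(1, 136)), 1961) = Mul(Mul(Rational(-2565, 43), Rational(1, 136)), 1961) = Mul(Rational(-2565, 5848), 1961) = Rational(-5029965, 5848)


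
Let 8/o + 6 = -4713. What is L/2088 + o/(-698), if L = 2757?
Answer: 504510791/382087992 ≈ 1.3204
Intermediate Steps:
o = -8/4719 (o = 8/(-6 - 4713) = 8/(-4719) = 8*(-1/4719) = -8/4719 ≈ -0.0016953)
L/2088 + o/(-698) = 2757/2088 - 8/4719/(-698) = 2757*(1/2088) - 8/4719*(-1/698) = 919/696 + 4/1646931 = 504510791/382087992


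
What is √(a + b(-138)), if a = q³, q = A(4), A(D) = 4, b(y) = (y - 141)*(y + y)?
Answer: 2*√19267 ≈ 277.61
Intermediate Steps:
b(y) = 2*y*(-141 + y) (b(y) = (-141 + y)*(2*y) = 2*y*(-141 + y))
q = 4
a = 64 (a = 4³ = 64)
√(a + b(-138)) = √(64 + 2*(-138)*(-141 - 138)) = √(64 + 2*(-138)*(-279)) = √(64 + 77004) = √77068 = 2*√19267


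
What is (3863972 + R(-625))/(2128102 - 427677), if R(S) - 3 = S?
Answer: 154534/68017 ≈ 2.2720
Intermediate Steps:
R(S) = 3 + S
(3863972 + R(-625))/(2128102 - 427677) = (3863972 + (3 - 625))/(2128102 - 427677) = (3863972 - 622)/1700425 = 3863350*(1/1700425) = 154534/68017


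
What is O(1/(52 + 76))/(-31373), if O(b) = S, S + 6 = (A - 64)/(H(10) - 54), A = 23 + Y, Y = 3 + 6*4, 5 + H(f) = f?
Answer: 40/219611 ≈ 0.00018214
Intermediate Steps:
H(f) = -5 + f
Y = 27 (Y = 3 + 24 = 27)
A = 50 (A = 23 + 27 = 50)
S = -40/7 (S = -6 + (50 - 64)/((-5 + 10) - 54) = -6 - 14/(5 - 54) = -6 - 14/(-49) = -6 - 14*(-1/49) = -6 + 2/7 = -40/7 ≈ -5.7143)
O(b) = -40/7
O(1/(52 + 76))/(-31373) = -40/7/(-31373) = -40/7*(-1/31373) = 40/219611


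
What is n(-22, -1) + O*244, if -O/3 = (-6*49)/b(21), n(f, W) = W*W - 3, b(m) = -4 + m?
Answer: 215174/17 ≈ 12657.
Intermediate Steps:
n(f, W) = -3 + W² (n(f, W) = W² - 3 = -3 + W²)
O = 882/17 (O = -3*(-6*49)/(-4 + 21) = -(-882)/17 = -3*(-294/17) = 882/17 ≈ 51.882)
n(-22, -1) + O*244 = (-3 + (-1)²) + (882/17)*244 = (-3 + 1) + 215208/17 = -2 + 215208/17 = 215174/17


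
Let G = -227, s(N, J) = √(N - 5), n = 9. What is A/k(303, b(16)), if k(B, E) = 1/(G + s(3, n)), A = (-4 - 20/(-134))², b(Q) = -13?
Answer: -15110028/4489 + 66564*I*√2/4489 ≈ -3366.0 + 20.97*I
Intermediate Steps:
s(N, J) = √(-5 + N)
A = 66564/4489 (A = (-4 - 20*(-1/134))² = (-4 + 10/67)² = (-258/67)² = 66564/4489 ≈ 14.828)
k(B, E) = 1/(-227 + I*√2) (k(B, E) = 1/(-227 + √(-5 + 3)) = 1/(-227 + √(-2)) = 1/(-227 + I*√2))
A/k(303, b(16)) = 66564/(4489*(-227/51531 - I*√2/51531))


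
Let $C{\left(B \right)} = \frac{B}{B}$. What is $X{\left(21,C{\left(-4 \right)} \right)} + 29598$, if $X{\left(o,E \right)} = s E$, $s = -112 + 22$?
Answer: $29508$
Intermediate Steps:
$s = -90$
$C{\left(B \right)} = 1$
$X{\left(o,E \right)} = - 90 E$
$X{\left(21,C{\left(-4 \right)} \right)} + 29598 = \left(-90\right) 1 + 29598 = -90 + 29598 = 29508$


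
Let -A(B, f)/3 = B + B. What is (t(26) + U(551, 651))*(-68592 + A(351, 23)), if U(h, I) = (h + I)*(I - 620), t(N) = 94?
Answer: -2640994488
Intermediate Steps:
U(h, I) = (-620 + I)*(I + h) (U(h, I) = (I + h)*(-620 + I) = (-620 + I)*(I + h))
A(B, f) = -6*B (A(B, f) = -3*(B + B) = -6*B)
(t(26) + U(551, 651))*(-68592 + A(351, 23)) = (94 + (651**2 - 620*651 - 620*551 + 651*551))*(-68592 - 6*351) = (94 + (423801 - 403620 - 341620 + 358701))*(-68592 - 2106) = (94 + 37262)*(-70698) = 37356*(-70698) = -2640994488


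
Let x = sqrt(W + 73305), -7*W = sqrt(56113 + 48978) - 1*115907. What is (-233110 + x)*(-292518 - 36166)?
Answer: 76619527240 - 328684*sqrt(4403294 - 7*sqrt(105091))/7 ≈ 7.6521e+10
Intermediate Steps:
W = 115907/7 - sqrt(105091)/7 (W = -(sqrt(56113 + 48978) - 1*115907)/7 = -(sqrt(105091) - 115907)/7 = -(-115907 + sqrt(105091))/7 = 115907/7 - sqrt(105091)/7 ≈ 16512.)
x = sqrt(629042/7 - sqrt(105091)/7) (x = sqrt((115907/7 - sqrt(105091)/7) + 73305) = sqrt(629042/7 - sqrt(105091)/7) ≈ 299.69)
(-233110 + x)*(-292518 - 36166) = (-233110 + sqrt(4403294 - 7*sqrt(105091))/7)*(-292518 - 36166) = (-233110 + sqrt(4403294 - 7*sqrt(105091))/7)*(-328684) = 76619527240 - 328684*sqrt(4403294 - 7*sqrt(105091))/7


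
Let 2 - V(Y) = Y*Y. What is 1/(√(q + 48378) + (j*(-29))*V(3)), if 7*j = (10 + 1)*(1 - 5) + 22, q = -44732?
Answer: -319/201699 - √3646/403398 ≈ -0.0017312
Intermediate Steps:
V(Y) = 2 - Y² (V(Y) = 2 - Y*Y = 2 - Y²)
j = -22/7 (j = ((10 + 1)*(1 - 5) + 22)/7 = (11*(-4) + 22)/7 = (-44 + 22)/7 = (⅐)*(-22) = -22/7 ≈ -3.1429)
1/(√(q + 48378) + (j*(-29))*V(3)) = 1/(√(-44732 + 48378) + (-22/7*(-29))*(2 - 1*3²)) = 1/(√3646 + 638*(2 - 1*9)/7) = 1/(√3646 + 638*(2 - 9)/7) = 1/(√3646 + (638/7)*(-7)) = 1/(√3646 - 638) = 1/(-638 + √3646)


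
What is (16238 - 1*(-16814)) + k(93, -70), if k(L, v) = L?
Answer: 33145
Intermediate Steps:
(16238 - 1*(-16814)) + k(93, -70) = (16238 - 1*(-16814)) + 93 = (16238 + 16814) + 93 = 33052 + 93 = 33145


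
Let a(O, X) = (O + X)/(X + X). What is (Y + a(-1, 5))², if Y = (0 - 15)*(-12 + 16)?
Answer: 88804/25 ≈ 3552.2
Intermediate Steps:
Y = -60 (Y = -15*4 = -60)
a(O, X) = (O + X)/(2*X) (a(O, X) = (O + X)/((2*X)) = (O + X)*(1/(2*X)) = (O + X)/(2*X))
(Y + a(-1, 5))² = (-60 + (½)*(-1 + 5)/5)² = (-60 + (½)*(⅕)*4)² = (-60 + ⅖)² = (-298/5)² = 88804/25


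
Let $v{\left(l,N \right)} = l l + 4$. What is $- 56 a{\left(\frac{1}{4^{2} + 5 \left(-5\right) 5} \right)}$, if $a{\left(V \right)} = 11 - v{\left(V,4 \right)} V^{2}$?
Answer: $- \frac{86950765776}{141158161} \approx -615.98$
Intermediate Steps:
$v{\left(l,N \right)} = 4 + l^{2}$ ($v{\left(l,N \right)} = l^{2} + 4 = 4 + l^{2}$)
$a{\left(V \right)} = 11 - V^{2} \left(4 + V^{2}\right)$ ($a{\left(V \right)} = 11 - \left(4 + V^{2}\right) V^{2} = 11 - V^{2} \left(4 + V^{2}\right)$)
$- 56 a{\left(\frac{1}{4^{2} + 5 \left(-5\right) 5} \right)} = - 56 \left(11 - \left(\frac{1}{4^{2} + 5 \left(-5\right) 5}\right)^{4} - 4 \left(\frac{1}{4^{2} + 5 \left(-5\right) 5}\right)^{2}\right) = - 56 \left(11 - \left(\frac{1}{16 - 125}\right)^{4} - 4 \left(\frac{1}{16 - 125}\right)^{2}\right) = - 56 \left(11 - \left(\frac{1}{-109}\right)^{4} - 4 \left(\frac{1}{-109}\right)^{2}\right) = - 56 \left(11 - \left(- \frac{1}{109}\right)^{4} - 4 \left(- \frac{1}{109}\right)^{2}\right) = - 56 \left(11 - \frac{1}{141158161} - \frac{4}{11881}\right) = \left(-56\right) \frac{1552692246}{141158161} = - \frac{86950765776}{141158161}$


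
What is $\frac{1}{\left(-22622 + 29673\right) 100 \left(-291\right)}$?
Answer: $- \frac{1}{205184100} \approx -4.8737 \cdot 10^{-9}$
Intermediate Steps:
$\frac{1}{\left(-22622 + 29673\right) 100 \left(-291\right)} = \frac{1}{7051 \left(-29100\right)} = \frac{1}{7051} \left(- \frac{1}{29100}\right) = - \frac{1}{205184100}$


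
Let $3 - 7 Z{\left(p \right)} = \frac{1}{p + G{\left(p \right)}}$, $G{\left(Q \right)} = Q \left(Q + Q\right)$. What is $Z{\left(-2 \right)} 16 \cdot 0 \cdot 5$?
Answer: $0$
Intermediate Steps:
$G{\left(Q \right)} = 2 Q^{2}$ ($G{\left(Q \right)} = Q 2 Q = 2 Q^{2}$)
$Z{\left(p \right)} = \frac{3}{7} - \frac{1}{7 \left(p + 2 p^{2}\right)}$
$Z{\left(-2 \right)} 16 \cdot 0 \cdot 5 = \frac{-1 + 3 \left(-2\right) + 6 \left(-2\right)^{2}}{7 \left(-2\right) \left(1 + 2 \left(-2\right)\right)} 16 \cdot 0 \cdot 5 = \frac{1}{7} \left(- \frac{1}{2}\right) \frac{1}{1 - 4} \left(-1 - 6 + 6 \cdot 4\right) 16 \cdot 0 = \frac{1}{7} \left(- \frac{1}{2}\right) \frac{1}{-3} \left(-1 - 6 + 24\right) 16 \cdot 0 = \frac{1}{7} \left(- \frac{1}{2}\right) \left(- \frac{1}{3}\right) 17 \cdot 16 \cdot 0 = \frac{17}{42} \cdot 16 \cdot 0 = \frac{136}{21} \cdot 0 = 0$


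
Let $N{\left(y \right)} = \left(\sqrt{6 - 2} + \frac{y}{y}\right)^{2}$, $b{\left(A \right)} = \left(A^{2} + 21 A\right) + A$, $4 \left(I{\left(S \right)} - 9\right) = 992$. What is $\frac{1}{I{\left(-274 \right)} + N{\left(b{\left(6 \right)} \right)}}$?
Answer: $\frac{1}{266} \approx 0.0037594$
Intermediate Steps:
$I{\left(S \right)} = 257$ ($I{\left(S \right)} = 9 + \frac{1}{4} \cdot 992 = 9 + 248 = 257$)
$b{\left(A \right)} = A^{2} + 22 A$
$N{\left(y \right)} = 9$ ($N{\left(y \right)} = \left(\sqrt{4} + 1\right)^{2} = \left(2 + 1\right)^{2} = 3^{2} = 9$)
$\frac{1}{I{\left(-274 \right)} + N{\left(b{\left(6 \right)} \right)}} = \frac{1}{257 + 9} = \frac{1}{266}$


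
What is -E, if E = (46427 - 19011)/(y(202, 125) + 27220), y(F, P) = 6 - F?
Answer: -3427/3378 ≈ -1.0145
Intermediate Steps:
E = 3427/3378 (E = (46427 - 19011)/((6 - 1*202) + 27220) = 27416/((6 - 202) + 27220) = 27416/(-196 + 27220) = 27416/27024 = 27416*(1/27024) = 3427/3378 ≈ 1.0145)
-E = -1*3427/3378 = -3427/3378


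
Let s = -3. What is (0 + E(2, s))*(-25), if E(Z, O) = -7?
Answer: 175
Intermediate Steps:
(0 + E(2, s))*(-25) = (0 - 7)*(-25) = -7*(-25) = 175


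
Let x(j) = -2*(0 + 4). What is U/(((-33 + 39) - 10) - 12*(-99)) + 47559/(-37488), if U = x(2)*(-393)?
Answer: 641171/462352 ≈ 1.3868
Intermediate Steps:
x(j) = -8 (x(j) = -2*4 = -8)
U = 3144 (U = -8*(-393) = 3144)
U/(((-33 + 39) - 10) - 12*(-99)) + 47559/(-37488) = 3144/(((-33 + 39) - 10) - 12*(-99)) + 47559/(-37488) = 3144/((6 - 10) + 1188) + 47559*(-1/37488) = 3144/(-4 + 1188) - 15853/12496 = 3144/1184 - 15853/12496 = 3144*(1/1184) - 15853/12496 = 393/148 - 15853/12496 = 641171/462352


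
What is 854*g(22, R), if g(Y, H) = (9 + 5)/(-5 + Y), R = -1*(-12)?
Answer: 11956/17 ≈ 703.29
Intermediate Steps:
R = 12
g(Y, H) = 14/(-5 + Y)
854*g(22, R) = 854*(14/(-5 + 22)) = 854*(14/17) = 11956/17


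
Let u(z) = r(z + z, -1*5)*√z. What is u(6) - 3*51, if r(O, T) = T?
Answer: -153 - 5*√6 ≈ -165.25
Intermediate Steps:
u(z) = -5*√z (u(z) = (-1*5)*√z = -5*√z)
u(6) - 3*51 = -5*√6 - 3*51 = -5*√6 - 153 = -153 - 5*√6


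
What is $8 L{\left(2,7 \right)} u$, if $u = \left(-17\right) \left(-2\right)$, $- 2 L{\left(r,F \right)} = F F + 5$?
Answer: $-7344$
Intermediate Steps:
$L{\left(r,F \right)} = - \frac{5}{2} - \frac{F^{2}}{2}$ ($L{\left(r,F \right)} = - \frac{F F + 5}{2} = - \frac{F^{2} + 5}{2} = - \frac{5 + F^{2}}{2} = - \frac{5}{2} - \frac{F^{2}}{2}$)
$u = 34$
$8 L{\left(2,7 \right)} u = 8 \left(- \frac{5}{2} - \frac{7^{2}}{2}\right) 34 = 8 \left(- \frac{5}{2} - \frac{49}{2}\right) 34 = 8 \left(-27\right) 34 = \left(-216\right) 34 = -7344$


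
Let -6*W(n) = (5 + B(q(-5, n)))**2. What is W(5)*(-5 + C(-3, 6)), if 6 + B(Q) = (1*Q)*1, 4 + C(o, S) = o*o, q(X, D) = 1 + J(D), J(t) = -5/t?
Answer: 0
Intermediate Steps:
q(X, D) = 1 - 5/D
C(o, S) = -4 + o**2 (C(o, S) = -4 + o*o = -4 + o**2)
B(Q) = -6 + Q (B(Q) = -6 + (1*Q)*1 = -6 + Q*1 = -6 + Q)
W(n) = -(-1 + (-5 + n)/n)**2/6 (W(n) = -(5 + (-6 + (-5 + n)/n))**2/6 = -(-1 + (-5 + n)/n)**2/6)
W(5)*(-5 + C(-3, 6)) = (-25/6/5**2)*(-5 + (-4 + (-3)**2)) = (-25/6*1/25)*(-5 + (-4 + 9)) = -(-5 + 5)/6 = -1/6*0 = 0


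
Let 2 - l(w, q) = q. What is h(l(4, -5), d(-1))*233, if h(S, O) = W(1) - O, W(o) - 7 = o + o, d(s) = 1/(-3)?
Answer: 6524/3 ≈ 2174.7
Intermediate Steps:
l(w, q) = 2 - q
d(s) = -⅓
W(o) = 7 + 2*o (W(o) = 7 + (o + o) = 7 + 2*o)
h(S, O) = 9 - O (h(S, O) = (7 + 2*1) - O = (7 + 2) - O = 9 - O)
h(l(4, -5), d(-1))*233 = (9 - 1*(-⅓))*233 = (9 + ⅓)*233 = (28/3)*233 = 6524/3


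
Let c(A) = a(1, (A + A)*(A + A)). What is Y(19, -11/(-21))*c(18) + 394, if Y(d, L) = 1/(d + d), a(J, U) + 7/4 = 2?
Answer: 59889/152 ≈ 394.01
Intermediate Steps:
a(J, U) = 1/4 (a(J, U) = -7/4 + 2 = 1/4)
Y(d, L) = 1/(2*d)
c(A) = 1/4
Y(19, -11/(-21))*c(18) + 394 = ((1/2)/19)*(1/4) + 394 = ((1/2)*(1/19))*(1/4) + 394 = (1/38)*(1/4) + 394 = 1/152 + 394 = 59889/152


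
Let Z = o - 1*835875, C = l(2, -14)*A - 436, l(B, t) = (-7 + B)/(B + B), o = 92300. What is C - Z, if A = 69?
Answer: 2972211/4 ≈ 7.4305e+5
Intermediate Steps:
l(B, t) = (-7 + B)/(2*B) (l(B, t) = (-7 + B)/((2*B)) = (-7 + B)*(1/(2*B)) = (-7 + B)/(2*B))
C = -2089/4 (C = ((1/2)*(-7 + 2)/2)*69 - 436 = ((1/2)*(1/2)*(-5))*69 - 436 = -5/4*69 - 436 = -345/4 - 436 = -2089/4 ≈ -522.25)
Z = -743575 (Z = 92300 - 1*835875 = 92300 - 835875 = -743575)
C - Z = -2089/4 - 1*(-743575) = -2089/4 + 743575 = 2972211/4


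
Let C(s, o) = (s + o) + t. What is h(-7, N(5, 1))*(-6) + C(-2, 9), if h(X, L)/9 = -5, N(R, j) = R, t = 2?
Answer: 279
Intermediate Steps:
C(s, o) = 2 + o + s (C(s, o) = (s + o) + 2 = (o + s) + 2 = 2 + o + s)
h(X, L) = -45 (h(X, L) = 9*(-5) = -45)
h(-7, N(5, 1))*(-6) + C(-2, 9) = -45*(-6) + (2 + 9 - 2) = 270 + 9 = 279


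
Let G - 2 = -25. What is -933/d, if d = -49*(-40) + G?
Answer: -933/1937 ≈ -0.48167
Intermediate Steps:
G = -23 (G = 2 - 25 = -23)
d = 1937 (d = -49*(-40) - 23 = 1960 - 23 = 1937)
-933/d = -933/1937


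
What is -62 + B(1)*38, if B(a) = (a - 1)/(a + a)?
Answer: -62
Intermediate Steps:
B(a) = (-1 + a)/(2*a) (B(a) = (-1 + a)/((2*a)) = (-1 + a)*(1/(2*a)) = (-1 + a)/(2*a))
-62 + B(1)*38 = -62 + ((½)*(-1 + 1)/1)*38 = -62 + ((½)*1*0)*38 = -62 + 0*38 = -62 + 0 = -62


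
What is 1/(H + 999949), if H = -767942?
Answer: 1/232007 ≈ 4.3102e-6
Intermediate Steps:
1/(H + 999949) = 1/(-767942 + 999949) = 1/232007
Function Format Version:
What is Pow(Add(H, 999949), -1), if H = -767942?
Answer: Rational(1, 232007) ≈ 4.3102e-6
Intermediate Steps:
Pow(Add(H, 999949), -1) = Pow(Add(-767942, 999949), -1) = Pow(232007, -1) = Rational(1, 232007)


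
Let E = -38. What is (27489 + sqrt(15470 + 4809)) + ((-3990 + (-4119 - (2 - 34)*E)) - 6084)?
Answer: 12080 + sqrt(20279) ≈ 12222.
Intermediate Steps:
(27489 + sqrt(15470 + 4809)) + ((-3990 + (-4119 - (2 - 34)*E)) - 6084) = (27489 + sqrt(15470 + 4809)) + ((-3990 + (-4119 - (2 - 34)*(-38))) - 6084) = (27489 + sqrt(20279)) + ((-3990 + (-4119 - (-32)*(-38))) - 6084) = (27489 + sqrt(20279)) + ((-3990 + (-4119 - 1*1216)) - 6084) = (27489 + sqrt(20279)) + ((-3990 + (-4119 - 1216)) - 6084) = (27489 + sqrt(20279)) + ((-3990 - 5335) - 6084) = (27489 + sqrt(20279)) + (-9325 - 6084) = (27489 + sqrt(20279)) - 15409 = 12080 + sqrt(20279)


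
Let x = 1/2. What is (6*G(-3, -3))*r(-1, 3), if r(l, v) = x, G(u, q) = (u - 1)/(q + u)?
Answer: 2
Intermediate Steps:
G(u, q) = (-1 + u)/(q + u)
x = ½ ≈ 0.50000
r(l, v) = ½
(6*G(-3, -3))*r(-1, 3) = (6*((-1 - 3)/(-3 - 3)))*(½) = (6*(-4/(-6)))*(½) = (6*(-⅙*(-4)))*(½) = (6*(⅔))*(½) = 4*(½) = 2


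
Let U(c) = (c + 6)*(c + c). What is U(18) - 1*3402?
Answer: -2538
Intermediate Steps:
U(c) = 2*c*(6 + c) (U(c) = (6 + c)*(2*c) = 2*c*(6 + c))
U(18) - 1*3402 = 2*18*(6 + 18) - 1*3402 = 2*18*24 - 3402 = 864 - 3402 = -2538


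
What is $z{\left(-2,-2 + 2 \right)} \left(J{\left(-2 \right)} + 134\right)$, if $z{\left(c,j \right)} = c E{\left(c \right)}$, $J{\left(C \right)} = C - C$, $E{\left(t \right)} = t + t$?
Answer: $1072$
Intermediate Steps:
$E{\left(t \right)} = 2 t$
$J{\left(C \right)} = 0$
$z{\left(c,j \right)} = 2 c^{2}$ ($z{\left(c,j \right)} = c 2 c = 2 c^{2}$)
$z{\left(-2,-2 + 2 \right)} \left(J{\left(-2 \right)} + 134\right) = 2 \left(-2\right)^{2} \left(0 + 134\right) = 2 \cdot 4 \cdot 134 = 8 \cdot 134 = 1072$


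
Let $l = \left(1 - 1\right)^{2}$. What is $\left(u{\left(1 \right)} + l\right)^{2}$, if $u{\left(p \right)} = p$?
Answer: $1$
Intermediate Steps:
$l = 0$ ($l = 0^{2} = 0$)
$\left(u{\left(1 \right)} + l\right)^{2} = \left(1 + 0\right)^{2} = 1^{2} = 1$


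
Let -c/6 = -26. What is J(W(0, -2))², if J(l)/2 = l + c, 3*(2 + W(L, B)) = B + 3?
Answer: 857476/9 ≈ 95275.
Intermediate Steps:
c = 156 (c = -6*(-26) = 156)
W(L, B) = -1 + B/3 (W(L, B) = -2 + (B + 3)/3 = -2 + (3 + B)/3 = -2 + (1 + B/3) = -1 + B/3)
J(l) = 312 + 2*l (J(l) = 2*(l + 156) = 2*(156 + l) = 312 + 2*l)
J(W(0, -2))² = (312 + 2*(-1 + (⅓)*(-2)))² = (312 + 2*(-1 - ⅔))² = (312 + 2*(-5/3))² = (312 - 10/3)² = (926/3)² = 857476/9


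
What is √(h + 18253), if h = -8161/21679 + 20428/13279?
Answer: √630055737954325906/5875009 ≈ 135.11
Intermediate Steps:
h = 47784099/41125063 (h = -8161*1/21679 + 20428*(1/13279) = -8161/21679 + 20428/13279 = 47784099/41125063 ≈ 1.1619)
√(h + 18253) = √(47784099/41125063 + 18253) = √(750703559038/41125063) = √630055737954325906/5875009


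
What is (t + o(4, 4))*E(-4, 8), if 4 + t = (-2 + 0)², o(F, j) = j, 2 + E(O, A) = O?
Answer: -24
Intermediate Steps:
E(O, A) = -2 + O
t = 0 (t = -4 + (-2 + 0)² = -4 + (-2)² = -4 + 4 = 0)
(t + o(4, 4))*E(-4, 8) = (0 + 4)*(-2 - 4) = 4*(-6) = -24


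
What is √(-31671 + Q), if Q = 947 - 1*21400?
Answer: 2*I*√13031 ≈ 228.31*I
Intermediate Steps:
Q = -20453 (Q = 947 - 21400 = -20453)
√(-31671 + Q) = √(-31671 - 20453) = √(-52124) = 2*I*√13031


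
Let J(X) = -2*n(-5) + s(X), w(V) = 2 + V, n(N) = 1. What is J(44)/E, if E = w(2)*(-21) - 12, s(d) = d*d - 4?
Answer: -965/48 ≈ -20.104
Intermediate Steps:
s(d) = -4 + d**2 (s(d) = d**2 - 4 = -4 + d**2)
E = -96 (E = (2 + 2)*(-21) - 12 = 4*(-21) - 12 = -84 - 12 = -96)
J(X) = -6 + X**2 (J(X) = -2*1 + (-4 + X**2) = -2 + (-4 + X**2) = -6 + X**2)
J(44)/E = (-6 + 44**2)/(-96) = (-6 + 1936)*(-1/96) = 1930*(-1/96) = -965/48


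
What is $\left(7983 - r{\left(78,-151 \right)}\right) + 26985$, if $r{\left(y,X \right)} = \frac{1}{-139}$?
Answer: $\frac{4860553}{139} \approx 34968.0$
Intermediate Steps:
$r{\left(y,X \right)} = - \frac{1}{139}$
$\left(7983 - r{\left(78,-151 \right)}\right) + 26985 = \left(7983 - - \frac{1}{139}\right) + 26985 = \left(7983 + \frac{1}{139}\right) + 26985 = \frac{1109638}{139} + 26985 = \frac{4860553}{139}$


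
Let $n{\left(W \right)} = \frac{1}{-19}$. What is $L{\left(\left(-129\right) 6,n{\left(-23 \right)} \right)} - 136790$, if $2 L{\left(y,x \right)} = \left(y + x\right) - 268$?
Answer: $- \frac{5217819}{38} \approx -1.3731 \cdot 10^{5}$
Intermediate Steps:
$n{\left(W \right)} = - \frac{1}{19}$
$L{\left(y,x \right)} = -134 + \frac{x}{2} + \frac{y}{2}$ ($L{\left(y,x \right)} = \frac{\left(y + x\right) - 268}{2} = \frac{\left(x + y\right) - 268}{2} = \frac{-268 + x + y}{2} = -134 + \frac{x}{2} + \frac{y}{2}$)
$L{\left(\left(-129\right) 6,n{\left(-23 \right)} \right)} - 136790 = \left(-134 + \frac{1}{2} \left(- \frac{1}{19}\right) + \frac{\left(-129\right) 6}{2}\right) - 136790 = \left(-134 - \frac{1}{38} + \frac{1}{2} \left(-774\right)\right) - 136790 = \left(-134 - \frac{1}{38} - 387\right) - 136790 = - \frac{19799}{38} - 136790 = - \frac{5217819}{38}$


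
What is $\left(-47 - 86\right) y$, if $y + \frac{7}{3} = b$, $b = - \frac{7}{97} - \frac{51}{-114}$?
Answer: $\frac{151571}{582} \approx 260.43$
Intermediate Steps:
$b = \frac{1383}{3686}$ ($b = \left(-7\right) \frac{1}{97} - - \frac{17}{38} = - \frac{7}{97} + \frac{17}{38} = \frac{1383}{3686} \approx 0.3752$)
$y = - \frac{21653}{11058}$ ($y = - \frac{7}{3} + \frac{1383}{3686} = - \frac{21653}{11058} \approx -1.9581$)
$\left(-47 - 86\right) y = \left(-47 - 86\right) \left(- \frac{21653}{11058}\right) = \left(-133\right) \left(- \frac{21653}{11058}\right) = \frac{151571}{582}$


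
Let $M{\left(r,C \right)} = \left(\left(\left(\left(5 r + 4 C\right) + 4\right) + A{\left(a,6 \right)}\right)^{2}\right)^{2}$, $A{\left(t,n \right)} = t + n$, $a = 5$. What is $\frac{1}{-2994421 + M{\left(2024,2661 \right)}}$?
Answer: $\frac{1}{186422604984124860} \approx 5.3642 \cdot 10^{-18}$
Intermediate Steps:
$A{\left(t,n \right)} = n + t$
$M{\left(r,C \right)} = \left(15 + 4 C + 5 r\right)^{4}$ ($M{\left(r,C \right)} = \left(\left(\left(\left(5 r + 4 C\right) + 4\right) + \left(6 + 5\right)\right)^{2}\right)^{2} = \left(\left(\left(\left(4 C + 5 r\right) + 4\right) + 11\right)^{2}\right)^{2} = \left(\left(\left(4 + 4 C + 5 r\right) + 11\right)^{2}\right)^{2} = \left(\left(15 + 4 C + 5 r\right)^{2}\right)^{2} = \left(15 + 4 C + 5 r\right)^{4}$)
$\frac{1}{-2994421 + M{\left(2024,2661 \right)}} = \frac{1}{-2994421 + \left(15 + 4 \cdot 2661 + 5 \cdot 2024\right)^{4}} = \frac{1}{-2994421 + \left(15 + 10644 + 10120\right)^{4}} = \frac{1}{-2994421 + 20779^{4}} = \frac{1}{-2994421 + 186422604987119281} = \frac{1}{186422604984124860}$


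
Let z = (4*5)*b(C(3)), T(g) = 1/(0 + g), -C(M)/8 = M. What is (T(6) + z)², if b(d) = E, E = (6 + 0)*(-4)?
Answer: 8288641/36 ≈ 2.3024e+5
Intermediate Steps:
C(M) = -8*M
T(g) = 1/g
E = -24 (E = 6*(-4) = -24)
b(d) = -24
z = -480 (z = (4*5)*(-24) = 20*(-24) = -480)
(T(6) + z)² = (1/6 - 480)² = (⅙ - 480)² = (-2879/6)² = 8288641/36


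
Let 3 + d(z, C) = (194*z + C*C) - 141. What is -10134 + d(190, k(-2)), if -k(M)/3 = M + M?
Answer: 26726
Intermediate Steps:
k(M) = -6*M (k(M) = -3*(M + M) = -6*M)
d(z, C) = -144 + C² + 194*z (d(z, C) = -3 + ((194*z + C*C) - 141) = -3 + ((194*z + C²) - 141) = -3 + ((C² + 194*z) - 141) = -3 + (-141 + C² + 194*z) = -144 + C² + 194*z)
-10134 + d(190, k(-2)) = -10134 + (-144 + (-6*(-2))² + 194*190) = -10134 + (-144 + 12² + 36860) = -10134 + (-144 + 144 + 36860) = -10134 + 36860 = 26726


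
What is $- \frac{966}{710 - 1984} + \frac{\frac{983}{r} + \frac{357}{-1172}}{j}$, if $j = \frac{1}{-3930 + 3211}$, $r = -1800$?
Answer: $\frac{29392354601}{47993400} \approx 612.42$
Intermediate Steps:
$j = - \frac{1}{719}$ ($j = \frac{1}{-719} = - \frac{1}{719} \approx -0.0013908$)
$- \frac{966}{710 - 1984} + \frac{\frac{983}{r} + \frac{357}{-1172}}{j} = - \frac{966}{710 - 1984} + \frac{\frac{983}{-1800} + \frac{357}{-1172}}{- \frac{1}{719}} = - \frac{966}{-1274} + \left(983 \left(- \frac{1}{1800}\right) + 357 \left(- \frac{1}{1172}\right)\right) \left(-719\right) = \left(-966\right) \left(- \frac{1}{1274}\right) + \left(- \frac{983}{1800} - \frac{357}{1172}\right) \left(-719\right) = \frac{69}{91} - - \frac{322593011}{527400} = \frac{69}{91} + \frac{322593011}{527400} = \frac{29392354601}{47993400}$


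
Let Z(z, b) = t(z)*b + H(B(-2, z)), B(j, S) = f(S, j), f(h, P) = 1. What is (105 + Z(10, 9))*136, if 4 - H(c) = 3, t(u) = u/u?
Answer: 15640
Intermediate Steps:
B(j, S) = 1
t(u) = 1
H(c) = 1 (H(c) = 4 - 1*3 = 4 - 3 = 1)
Z(z, b) = 1 + b (Z(z, b) = 1*b + 1 = b + 1 = 1 + b)
(105 + Z(10, 9))*136 = (105 + (1 + 9))*136 = (105 + 10)*136 = 115*136 = 15640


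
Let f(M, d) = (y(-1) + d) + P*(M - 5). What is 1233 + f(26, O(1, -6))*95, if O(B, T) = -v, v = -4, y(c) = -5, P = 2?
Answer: 5128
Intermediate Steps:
O(B, T) = 4 (O(B, T) = -1*(-4) = 4)
f(M, d) = -15 + d + 2*M (f(M, d) = (-5 + d) + 2*(M - 5) = (-5 + d) + 2*(-5 + M) = (-5 + d) + (-10 + 2*M) = -15 + d + 2*M)
1233 + f(26, O(1, -6))*95 = 1233 + (-15 + 4 + 2*26)*95 = 1233 + (-15 + 4 + 52)*95 = 1233 + 41*95 = 1233 + 3895 = 5128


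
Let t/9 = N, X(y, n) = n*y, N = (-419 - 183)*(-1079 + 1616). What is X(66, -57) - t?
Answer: 2905704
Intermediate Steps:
N = -323274 (N = -602*537 = -323274)
t = -2909466 (t = 9*(-323274) = -2909466)
X(66, -57) - t = -57*66 - 1*(-2909466) = -3762 + 2909466 = 2905704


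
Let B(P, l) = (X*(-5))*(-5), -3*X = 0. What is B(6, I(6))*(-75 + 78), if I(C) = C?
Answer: 0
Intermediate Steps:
X = 0 (X = -1/3*0 = 0)
B(P, l) = 0 (B(P, l) = (0*(-5))*(-5) = 0*(-5) = 0)
B(6, I(6))*(-75 + 78) = 0*(-75 + 78) = 0*3 = 0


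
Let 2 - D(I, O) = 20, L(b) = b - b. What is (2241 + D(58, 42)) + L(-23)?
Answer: 2223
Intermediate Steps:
L(b) = 0
D(I, O) = -18 (D(I, O) = 2 - 1*20 = 2 - 20 = -18)
(2241 + D(58, 42)) + L(-23) = (2241 - 18) + 0 = 2223 + 0 = 2223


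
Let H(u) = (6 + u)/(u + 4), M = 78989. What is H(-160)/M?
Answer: 77/6161142 ≈ 1.2498e-5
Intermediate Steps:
H(u) = (6 + u)/(4 + u)
H(-160)/M = ((6 - 160)/(4 - 160))/78989 = (-154/(-156))*(1/78989) = -1/156*(-154)*(1/78989) = (77/78)*(1/78989) = 77/6161142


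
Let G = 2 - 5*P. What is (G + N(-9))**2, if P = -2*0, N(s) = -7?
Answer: 25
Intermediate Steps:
P = 0
G = 2 (G = 2 - 5*0 = 2 + 0 = 2)
(G + N(-9))**2 = (2 - 7)**2 = (-5)**2 = 25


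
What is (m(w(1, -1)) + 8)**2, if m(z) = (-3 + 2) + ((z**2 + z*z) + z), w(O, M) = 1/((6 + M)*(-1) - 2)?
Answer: 114244/2401 ≈ 47.582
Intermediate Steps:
w(O, M) = 1/(-8 - M) (w(O, M) = 1/((-6 - M) - 2) = 1/(-8 - M))
m(z) = -1 + z + 2*z**2 (m(z) = -1 + ((z**2 + z**2) + z) = -1 + (2*z**2 + z) = -1 + (z + 2*z**2) = -1 + z + 2*z**2)
(m(w(1, -1)) + 8)**2 = ((-1 - 1/(8 - 1) + 2*(-1/(8 - 1))**2) + 8)**2 = ((-1 - 1/7 + 2*(-1/7)**2) + 8)**2 = ((-1 - 1/7 + 2*(1/49)) + 8)**2 = ((-1 - 1/7 + 2/49) + 8)**2 = (-54/49 + 8)**2 = (338/49)**2 = 114244/2401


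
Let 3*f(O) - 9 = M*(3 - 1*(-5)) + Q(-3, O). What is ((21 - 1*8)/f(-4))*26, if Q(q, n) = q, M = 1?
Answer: 507/7 ≈ 72.429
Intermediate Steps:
f(O) = 14/3 (f(O) = 3 + (1*(3 - 1*(-5)) - 3)/3 = 3 + (1*(3 + 5) - 3)/3 = 3 + (1*8 - 3)/3 = 3 + (8 - 3)/3 = 3 + (1/3)*5 = 3 + 5/3 = 14/3)
((21 - 1*8)/f(-4))*26 = ((21 - 1*8)/(14/3))*26 = (3*(21 - 8)/14)*26 = ((3/14)*13)*26 = (39/14)*26 = 507/7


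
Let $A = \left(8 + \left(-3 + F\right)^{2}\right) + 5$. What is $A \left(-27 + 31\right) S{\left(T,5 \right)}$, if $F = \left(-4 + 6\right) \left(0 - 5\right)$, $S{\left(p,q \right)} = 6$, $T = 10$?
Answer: $4368$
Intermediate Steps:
$F = -10$ ($F = 2 \left(-5\right) = -10$)
$A = 182$ ($A = \left(8 + \left(-3 - 10\right)^{2}\right) + 5 = \left(8 + \left(-13\right)^{2}\right) + 5 = \left(8 + 169\right) + 5 = 177 + 5 = 182$)
$A \left(-27 + 31\right) S{\left(T,5 \right)} = 182 \left(-27 + 31\right) 6 = 182 \cdot 4 \cdot 6 = 728 \cdot 6 = 4368$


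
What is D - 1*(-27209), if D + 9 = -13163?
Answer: 14037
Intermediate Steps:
D = -13172 (D = -9 - 13163 = -13172)
D - 1*(-27209) = -13172 - 1*(-27209) = -13172 + 27209 = 14037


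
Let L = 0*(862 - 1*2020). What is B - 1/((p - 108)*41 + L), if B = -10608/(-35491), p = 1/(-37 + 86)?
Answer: 2302943107/7699098121 ≈ 0.29912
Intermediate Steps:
L = 0 (L = 0*(862 - 2020) = 0*(-1158) = 0)
p = 1/49 ≈ 0.020408
B = 10608/35491 (B = -10608*(-1/35491) = 10608/35491 ≈ 0.29889)
B - 1/((p - 108)*41 + L) = 10608/35491 - 1/((1/49 - 108)*41 + 0) = 10608/35491 - 1/(-5291/49*41 + 0) = 10608/35491 - 1/(-216931/49 + 0) = 10608/35491 - 1/(-216931/49) = 10608/35491 - 1*(-49/216931) = 10608/35491 + 49/216931 = 2302943107/7699098121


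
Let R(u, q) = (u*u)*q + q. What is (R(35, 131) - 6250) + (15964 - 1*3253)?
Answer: 167067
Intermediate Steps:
R(u, q) = q + q*u² (R(u, q) = u²*q + q = q*u² + q = q + q*u²)
(R(35, 131) - 6250) + (15964 - 1*3253) = (131*(1 + 35²) - 6250) + (15964 - 1*3253) = (131*(1 + 1225) - 6250) + (15964 - 3253) = (131*1226 - 6250) + 12711 = (160606 - 6250) + 12711 = 154356 + 12711 = 167067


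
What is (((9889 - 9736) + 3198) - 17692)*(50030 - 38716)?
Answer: -162254074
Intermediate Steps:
(((9889 - 9736) + 3198) - 17692)*(50030 - 38716) = ((153 + 3198) - 17692)*11314 = (3351 - 17692)*11314 = -14341*11314 = -162254074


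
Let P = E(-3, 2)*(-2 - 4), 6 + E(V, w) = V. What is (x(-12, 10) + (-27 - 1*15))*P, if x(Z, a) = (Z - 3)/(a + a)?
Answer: -4617/2 ≈ -2308.5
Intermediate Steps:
E(V, w) = -6 + V
x(Z, a) = (-3 + Z)/(2*a) (x(Z, a) = (-3 + Z)/((2*a)) = (-3 + Z)*(1/(2*a)) = (-3 + Z)/(2*a))
P = 54 (P = (-6 - 3)*(-2 - 4) = -9*(-6) = 54)
(x(-12, 10) + (-27 - 1*15))*P = ((½)*(-3 - 12)/10 + (-27 - 1*15))*54 = ((½)*(⅒)*(-15) + (-27 - 15))*54 = (-¾ - 42)*54 = -171/4*54 = -4617/2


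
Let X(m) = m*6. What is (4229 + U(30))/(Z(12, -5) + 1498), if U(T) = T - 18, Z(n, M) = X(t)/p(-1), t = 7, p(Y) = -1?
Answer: 4241/1456 ≈ 2.9128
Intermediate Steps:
X(m) = 6*m
Z(n, M) = -42 (Z(n, M) = (6*7)/(-1) = 42*(-1) = -42)
U(T) = -18 + T
(4229 + U(30))/(Z(12, -5) + 1498) = (4229 + (-18 + 30))/(-42 + 1498) = (4229 + 12)/1456 = 4241*(1/1456) = 4241/1456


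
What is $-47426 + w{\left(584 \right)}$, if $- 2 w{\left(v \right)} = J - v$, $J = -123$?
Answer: $- \frac{94145}{2} \approx -47073.0$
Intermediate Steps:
$w{\left(v \right)} = \frac{123}{2} + \frac{v}{2}$ ($w{\left(v \right)} = - \frac{-123 - v}{2} = \frac{123}{2} + \frac{v}{2}$)
$-47426 + w{\left(584 \right)} = -47426 + \left(\frac{123}{2} + \frac{1}{2} \cdot 584\right) = -47426 + \left(\frac{123}{2} + 292\right) = -47426 + \frac{707}{2} = - \frac{94145}{2}$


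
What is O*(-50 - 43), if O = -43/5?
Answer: 3999/5 ≈ 799.80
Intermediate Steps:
O = -43/5 (O = -43*1/5 = -43/5 ≈ -8.6000)
O*(-50 - 43) = -43*(-50 - 43)/5 = -43/5*(-93) = 3999/5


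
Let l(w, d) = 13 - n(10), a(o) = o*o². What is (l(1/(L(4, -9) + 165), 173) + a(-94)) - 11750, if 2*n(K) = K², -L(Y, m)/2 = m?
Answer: -842371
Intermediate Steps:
L(Y, m) = -2*m
n(K) = K²/2
a(o) = o³
l(w, d) = -37 (l(w, d) = 13 - 10²/2 = 13 - 100/2 = 13 - 1*50 = 13 - 50 = -37)
(l(1/(L(4, -9) + 165), 173) + a(-94)) - 11750 = (-37 + (-94)³) - 11750 = (-37 - 830584) - 11750 = -830621 - 11750 = -842371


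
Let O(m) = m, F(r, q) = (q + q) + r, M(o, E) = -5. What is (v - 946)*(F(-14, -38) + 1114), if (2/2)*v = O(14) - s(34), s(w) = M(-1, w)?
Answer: -949248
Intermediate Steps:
s(w) = -5
F(r, q) = r + 2*q (F(r, q) = 2*q + r = r + 2*q)
v = 19 (v = 14 - 1*(-5) = 14 + 5 = 19)
(v - 946)*(F(-14, -38) + 1114) = (19 - 946)*((-14 + 2*(-38)) + 1114) = -927*((-14 - 76) + 1114) = -927*(-90 + 1114) = -927*1024 = -949248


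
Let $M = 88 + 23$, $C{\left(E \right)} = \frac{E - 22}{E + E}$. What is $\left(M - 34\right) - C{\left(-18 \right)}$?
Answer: $\frac{683}{9} \approx 75.889$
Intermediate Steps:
$C{\left(E \right)} = \frac{-22 + E}{2 E}$
$M = 111$
$\left(M - 34\right) - C{\left(-18 \right)} = \left(111 - 34\right) - \frac{-22 - 18}{2 \left(-18\right)} = 77 - \frac{1}{2} \left(- \frac{1}{18}\right) \left(-40\right) = 77 - \frac{10}{9} = \frac{683}{9}$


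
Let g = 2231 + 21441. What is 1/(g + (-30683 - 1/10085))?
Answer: -10085/70705936 ≈ -0.00014263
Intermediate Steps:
g = 23672
1/(g + (-30683 - 1/10085)) = 1/(23672 + (-30683 - 1/10085)) = 1/(23672 - 309438056/10085) = 1/(-70705936/10085) = -10085/70705936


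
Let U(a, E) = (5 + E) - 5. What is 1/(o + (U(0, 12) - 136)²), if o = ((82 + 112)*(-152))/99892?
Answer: 24973/383977476 ≈ 6.5038e-5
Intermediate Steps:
U(a, E) = E
o = -7372/24973 (o = (194*(-152))*(1/99892) = -29488*1/99892 = -7372/24973 ≈ -0.29520)
1/(o + (U(0, 12) - 136)²) = 1/(-7372/24973 + (12 - 136)²) = 1/(-7372/24973 + (-124)²) = 1/(-7372/24973 + 15376) = 1/(383977476/24973) = 24973/383977476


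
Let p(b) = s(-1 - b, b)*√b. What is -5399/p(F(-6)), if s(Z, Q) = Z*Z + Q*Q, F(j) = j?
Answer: 5399*I*√6/366 ≈ 36.133*I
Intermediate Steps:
s(Z, Q) = Q² + Z² (s(Z, Q) = Z² + Q² = Q² + Z²)
p(b) = √b*(b² + (-1 - b)²) (p(b) = (b² + (-1 - b)²)*√b = √b*(b² + (-1 - b)²))
-5399/p(F(-6)) = -5399*(-I*√6/(6*((-6)² + (1 - 6)²))) = -5399*(-I*√6/(6*(36 + (-5)²))) = -5399*(-I*√6/(6*(36 + 25))) = -5399*(-I*√6/366) = -(-5399)*I*√6/366 = 5399*I*√6/366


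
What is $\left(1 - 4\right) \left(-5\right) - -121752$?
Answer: $121767$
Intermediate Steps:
$\left(1 - 4\right) \left(-5\right) - -121752 = \left(-3\right) \left(-5\right) + 121752 = 15 + 121752 = 121767$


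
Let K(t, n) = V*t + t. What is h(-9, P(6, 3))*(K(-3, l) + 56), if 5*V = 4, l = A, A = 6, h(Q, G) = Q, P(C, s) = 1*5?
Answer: -2277/5 ≈ -455.40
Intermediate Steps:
P(C, s) = 5
l = 6
V = ⅘ (V = (⅕)*4 = ⅘ ≈ 0.80000)
K(t, n) = 9*t/5 (K(t, n) = 4*t/5 + t = 9*t/5)
h(-9, P(6, 3))*(K(-3, l) + 56) = -9*((9/5)*(-3) + 56) = -9*(-27/5 + 56) = -9*253/5 = -2277/5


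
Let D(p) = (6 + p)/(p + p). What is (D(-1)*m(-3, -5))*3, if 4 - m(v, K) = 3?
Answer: -15/2 ≈ -7.5000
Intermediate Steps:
D(p) = (6 + p)/(2*p) (D(p) = (6 + p)/((2*p)) = (6 + p)*(1/(2*p)) = (6 + p)/(2*p))
m(v, K) = 1 (m(v, K) = 4 - 1*3 = 4 - 3 = 1)
(D(-1)*m(-3, -5))*3 = (((½)*(6 - 1)/(-1))*1)*3 = (((½)*(-1)*5)*1)*3 = -5/2*1*3 = -5/2*3 = -15/2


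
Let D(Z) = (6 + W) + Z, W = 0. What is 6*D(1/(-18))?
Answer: 107/3 ≈ 35.667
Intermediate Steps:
D(Z) = 6 + Z (D(Z) = (6 + 0) + Z = 6 + Z)
6*D(1/(-18)) = 6*(6 + 1/(-18)) = 6*(6 - 1/18) = 6*(107/18) = 107/3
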